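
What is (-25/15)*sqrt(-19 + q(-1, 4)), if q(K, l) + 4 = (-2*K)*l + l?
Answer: -5*I*sqrt(11)/3 ≈ -5.5277*I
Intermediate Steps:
q(K, l) = -4 + l - 2*K*l (q(K, l) = -4 + ((-2*K)*l + l) = -4 + (-2*K*l + l) = -4 + (l - 2*K*l) = -4 + l - 2*K*l)
(-25/15)*sqrt(-19 + q(-1, 4)) = (-25/15)*sqrt(-19 + (-4 + 4 - 2*(-1)*4)) = (-25*1/15)*sqrt(-19 + (-4 + 4 + 8)) = -5*sqrt(-19 + 8)/3 = -5*I*sqrt(11)/3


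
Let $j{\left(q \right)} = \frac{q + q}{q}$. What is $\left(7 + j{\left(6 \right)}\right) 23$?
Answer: $207$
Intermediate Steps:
$j{\left(q \right)} = 2$ ($j{\left(q \right)} = \frac{2 q}{q} = 2$)
$\left(7 + j{\left(6 \right)}\right) 23 = \left(7 + 2\right) 23 = 9 \cdot 23 = 207$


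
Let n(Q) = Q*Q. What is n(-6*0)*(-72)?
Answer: 0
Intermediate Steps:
n(Q) = Q²
n(-6*0)*(-72) = (-6*0)²*(-72) = 0²*(-72) = 0*(-72) = 0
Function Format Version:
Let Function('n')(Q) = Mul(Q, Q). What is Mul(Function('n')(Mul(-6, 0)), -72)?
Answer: 0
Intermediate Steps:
Function('n')(Q) = Pow(Q, 2)
Mul(Function('n')(Mul(-6, 0)), -72) = Mul(Pow(Mul(-6, 0), 2), -72) = Mul(Pow(0, 2), -72) = Mul(0, -72) = 0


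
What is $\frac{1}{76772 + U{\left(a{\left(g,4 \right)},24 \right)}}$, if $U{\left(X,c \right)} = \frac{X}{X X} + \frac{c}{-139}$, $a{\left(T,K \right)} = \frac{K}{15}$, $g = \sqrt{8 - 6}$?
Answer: $\frac{556}{42687221} \approx 1.3025 \cdot 10^{-5}$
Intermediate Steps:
$g = \sqrt{2} \approx 1.4142$
$a{\left(T,K \right)} = \frac{K}{15}$ ($a{\left(T,K \right)} = K \frac{1}{15} = \frac{K}{15}$)
$U{\left(X,c \right)} = \frac{1}{X} - \frac{c}{139}$ ($U{\left(X,c \right)} = \frac{X}{X^{2}} + c \left(- \frac{1}{139}\right) = \frac{X}{X^{2}} - \frac{c}{139} = \frac{1}{X} - \frac{c}{139}$)
$\frac{1}{76772 + U{\left(a{\left(g,4 \right)},24 \right)}} = \frac{1}{76772 + \left(\frac{1}{\frac{1}{15} \cdot 4} - \frac{24}{139}\right)} = \frac{1}{76772 - \left(\frac{24}{139} - \frac{1}{\frac{4}{15}}\right)} = \frac{1}{76772 + \left(\frac{15}{4} - \frac{24}{139}\right)} = \frac{1}{76772 + \frac{1989}{556}} = \frac{1}{\frac{42687221}{556}} = \frac{556}{42687221}$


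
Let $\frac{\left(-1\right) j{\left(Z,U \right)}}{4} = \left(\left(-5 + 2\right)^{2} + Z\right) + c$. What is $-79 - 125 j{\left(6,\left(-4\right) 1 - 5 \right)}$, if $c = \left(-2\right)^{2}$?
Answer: $9421$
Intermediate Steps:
$c = 4$
$j{\left(Z,U \right)} = -52 - 4 Z$ ($j{\left(Z,U \right)} = - 4 \left(\left(\left(-5 + 2\right)^{2} + Z\right) + 4\right) = - 4 \left(\left(\left(-3\right)^{2} + Z\right) + 4\right) = - 4 \left(\left(9 + Z\right) + 4\right) = - 4 \left(13 + Z\right) = -52 - 4 Z$)
$-79 - 125 j{\left(6,\left(-4\right) 1 - 5 \right)} = -79 - 125 \left(-52 - 24\right) = -79 - -9500 = -79 + 9500 = 9421$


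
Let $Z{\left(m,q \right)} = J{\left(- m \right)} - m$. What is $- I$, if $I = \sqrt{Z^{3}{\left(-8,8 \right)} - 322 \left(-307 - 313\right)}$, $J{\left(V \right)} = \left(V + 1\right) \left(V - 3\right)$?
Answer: $- \sqrt{348517} \approx -590.35$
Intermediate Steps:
$J{\left(V \right)} = \left(1 + V\right) \left(-3 + V\right)$
$Z{\left(m,q \right)} = -3 + m + m^{2}$ ($Z{\left(m,q \right)} = \left(-3 + \left(- m\right)^{2} - 2 \left(- m\right)\right) - m = \left(-3 + m^{2} + 2 m\right) - m = -3 + m + m^{2}$)
$I = \sqrt{348517}$ ($I = \sqrt{\left(-3 - 8 + \left(-8\right)^{2}\right)^{3} - 322 \left(-307 - 313\right)} = \sqrt{\left(-3 - 8 + 64\right)^{3} - -199640} = \sqrt{53^{3} + 199640} = \sqrt{148877 + 199640} = \sqrt{348517} \approx 590.35$)
$- I = - \sqrt{348517}$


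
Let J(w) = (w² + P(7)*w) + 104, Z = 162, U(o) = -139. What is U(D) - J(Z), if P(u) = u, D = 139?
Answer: -27621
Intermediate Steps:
J(w) = 104 + w² + 7*w (J(w) = (w² + 7*w) + 104 = 104 + w² + 7*w)
U(D) - J(Z) = -139 - (104 + 162² + 7*162) = -139 - (104 + 26244 + 1134) = -139 - 1*27482 = -139 - 27482 = -27621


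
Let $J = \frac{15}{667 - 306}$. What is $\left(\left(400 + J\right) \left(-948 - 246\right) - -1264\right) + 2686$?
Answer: $- \frac{171005560}{361} \approx -4.737 \cdot 10^{5}$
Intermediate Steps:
$J = \frac{15}{361} \approx 0.041551$
$\left(\left(400 + J\right) \left(-948 - 246\right) - -1264\right) + 2686 = \left(\left(400 + \frac{15}{361}\right) \left(-948 - 246\right) - -1264\right) + 2686 = \left(\frac{144415}{361} \left(-1194\right) + \left(\left(-605 + 209\right) + 1660\right)\right) + 2686 = \left(- \frac{172431510}{361} + \left(-396 + 1660\right)\right) + 2686 = \left(- \frac{172431510}{361} + 1264\right) + 2686 = - \frac{171975206}{361} + 2686 = - \frac{171005560}{361}$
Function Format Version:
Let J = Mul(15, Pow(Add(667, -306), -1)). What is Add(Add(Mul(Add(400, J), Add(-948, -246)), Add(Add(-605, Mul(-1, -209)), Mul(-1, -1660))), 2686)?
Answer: Rational(-171005560, 361) ≈ -4.7370e+5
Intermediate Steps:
J = Rational(15, 361) (J = Mul(15, Pow(361, -1)) = Mul(15, Rational(1, 361)) = Rational(15, 361) ≈ 0.041551)
Add(Add(Mul(Add(400, J), Add(-948, -246)), Add(Add(-605, Mul(-1, -209)), Mul(-1, -1660))), 2686) = Add(Add(Mul(Add(400, Rational(15, 361)), Add(-948, -246)), Add(Add(-605, Mul(-1, -209)), Mul(-1, -1660))), 2686) = Add(Add(Mul(Rational(144415, 361), -1194), Add(Add(-605, 209), 1660)), 2686) = Add(Add(Rational(-172431510, 361), Add(-396, 1660)), 2686) = Add(Add(Rational(-172431510, 361), 1264), 2686) = Add(Rational(-171975206, 361), 2686) = Rational(-171005560, 361)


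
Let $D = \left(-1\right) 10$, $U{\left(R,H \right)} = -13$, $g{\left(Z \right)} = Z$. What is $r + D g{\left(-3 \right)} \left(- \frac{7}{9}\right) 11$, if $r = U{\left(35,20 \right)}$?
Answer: $- \frac{809}{3} \approx -269.67$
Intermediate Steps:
$r = -13$
$D = -10$
$r + D g{\left(-3 \right)} \left(- \frac{7}{9}\right) 11 = -13 - 10 - 3 \left(- \frac{7}{9}\right) 11 = -13 - 10 - 3 \left(\left(-7\right) \frac{1}{9}\right) 11 = -13 - 10 \left(-3\right) \left(- \frac{7}{9}\right) 11 = -13 - 10 \cdot \frac{7}{3} \cdot 11 = -13 - \frac{770}{3} = - \frac{809}{3}$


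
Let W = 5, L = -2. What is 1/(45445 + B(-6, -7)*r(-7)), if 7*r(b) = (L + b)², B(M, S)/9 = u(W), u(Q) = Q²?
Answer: 7/336340 ≈ 2.0812e-5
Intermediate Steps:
B(M, S) = 225 (B(M, S) = 9*5² = 9*25 = 225)
r(b) = (-2 + b)²/7
1/(45445 + B(-6, -7)*r(-7)) = 1/(45445 + 225*((-2 - 7)²/7)) = 1/(45445 + 225*((⅐)*(-9)²)) = 1/(45445 + 225*((⅐)*81)) = 1/(45445 + 225*(81/7)) = 1/(45445 + 18225/7) = 1/(336340/7) = 7/336340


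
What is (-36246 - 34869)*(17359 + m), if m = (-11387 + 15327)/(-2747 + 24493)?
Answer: -13422698600355/10873 ≈ -1.2345e+9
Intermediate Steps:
m = 1970/10873 (m = 3940/21746 = 3940*(1/21746) = 1970/10873 ≈ 0.18118)
(-36246 - 34869)*(17359 + m) = (-36246 - 34869)*(17359 + 1970/10873) = -71115*188746377/10873 = -13422698600355/10873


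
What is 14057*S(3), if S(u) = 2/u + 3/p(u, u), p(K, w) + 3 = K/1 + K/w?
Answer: 154627/3 ≈ 51542.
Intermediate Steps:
p(K, w) = -3 + K + K/w (p(K, w) = -3 + (K/1 + K/w) = -3 + (K*1 + K/w) = -3 + (K + K/w) = -3 + K + K/w)
S(u) = 2/u + 3/(-2 + u) (S(u) = 2/u + 3/(-3 + u + u/u) = 2/u + 3/(-3 + u + 1) = 2/u + 3/(-2 + u))
14057*S(3) = 14057*((-4 + 5*3)/(3*(-2 + 3))) = 14057*((⅓)*(-4 + 15)/1) = 14057*((⅓)*1*11) = 14057*(11/3) = 154627/3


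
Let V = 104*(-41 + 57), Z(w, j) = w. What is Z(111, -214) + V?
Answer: 1775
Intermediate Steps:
V = 1664 (V = 104*16 = 1664)
Z(111, -214) + V = 111 + 1664 = 1775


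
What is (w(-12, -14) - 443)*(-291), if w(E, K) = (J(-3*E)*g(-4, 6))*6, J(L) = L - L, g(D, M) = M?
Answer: 128913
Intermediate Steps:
J(L) = 0
w(E, K) = 0 (w(E, K) = (0*6)*6 = 0*6 = 0)
(w(-12, -14) - 443)*(-291) = (0 - 443)*(-291) = -443*(-291) = 128913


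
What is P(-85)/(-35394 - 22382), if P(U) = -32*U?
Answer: -170/3611 ≈ -0.047078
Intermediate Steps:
P(-85)/(-35394 - 22382) = (-32*(-85))/(-35394 - 22382) = 2720/(-57776) = 2720*(-1/57776) = -170/3611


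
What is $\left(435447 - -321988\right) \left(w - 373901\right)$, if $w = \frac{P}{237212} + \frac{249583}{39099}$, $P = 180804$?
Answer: $- \frac{656653116959541803815}{2318687997} \approx -2.832 \cdot 10^{11}$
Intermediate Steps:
$w = \frac{16568334548}{2318687997}$ ($w = \frac{180804}{237212} + \frac{249583}{39099} = 180804 \cdot \frac{1}{237212} + 249583 \cdot \frac{1}{39099} = \frac{45201}{59303} + \frac{249583}{39099} = \frac{16568334548}{2318687997} \approx 7.1456$)
$\left(435447 - -321988\right) \left(w - 373901\right) = \left(435447 - -321988\right) \left(\frac{16568334548}{2318687997} - 373901\right) = \left(435447 + 321988\right) \left(- \frac{866943192431749}{2318687997}\right) = 757435 \left(- \frac{866943192431749}{2318687997}\right) = - \frac{656653116959541803815}{2318687997}$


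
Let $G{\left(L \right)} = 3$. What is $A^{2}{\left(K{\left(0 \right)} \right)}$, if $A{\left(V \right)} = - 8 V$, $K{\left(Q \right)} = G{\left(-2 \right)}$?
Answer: $576$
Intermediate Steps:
$K{\left(Q \right)} = 3$
$A^{2}{\left(K{\left(0 \right)} \right)} = \left(\left(-8\right) 3\right)^{2} = \left(-24\right)^{2} = 576$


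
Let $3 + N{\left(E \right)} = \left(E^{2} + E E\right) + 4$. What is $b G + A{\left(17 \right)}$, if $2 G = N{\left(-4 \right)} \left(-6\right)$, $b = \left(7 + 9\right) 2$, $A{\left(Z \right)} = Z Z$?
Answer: $-2879$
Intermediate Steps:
$N{\left(E \right)} = 1 + 2 E^{2}$ ($N{\left(E \right)} = -3 + \left(\left(E^{2} + E E\right) + 4\right) = -3 + \left(\left(E^{2} + E^{2}\right) + 4\right) = -3 + \left(2 E^{2} + 4\right) = -3 + \left(4 + 2 E^{2}\right) = 1 + 2 E^{2}$)
$A{\left(Z \right)} = Z^{2}$
$b = 32$ ($b = 16 \cdot 2 = 32$)
$G = -99$ ($G = \frac{\left(1 + 2 \left(-4\right)^{2}\right) \left(-6\right)}{2} = \frac{\left(1 + 2 \cdot 16\right) \left(-6\right)}{2} = \frac{\left(1 + 32\right) \left(-6\right)}{2} = \frac{33 \left(-6\right)}{2} = \frac{1}{2} \left(-198\right) = -99$)
$b G + A{\left(17 \right)} = 32 \left(-99\right) + 17^{2} = -3168 + 289 = -2879$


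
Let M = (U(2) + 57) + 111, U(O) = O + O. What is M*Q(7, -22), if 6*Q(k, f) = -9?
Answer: -258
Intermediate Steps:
U(O) = 2*O
Q(k, f) = -3/2 (Q(k, f) = (⅙)*(-9) = -3/2)
M = 172 (M = (2*2 + 57) + 111 = (4 + 57) + 111 = 61 + 111 = 172)
M*Q(7, -22) = 172*(-3/2) = -258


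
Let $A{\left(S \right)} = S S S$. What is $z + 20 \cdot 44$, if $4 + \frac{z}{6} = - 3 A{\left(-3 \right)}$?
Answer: $1342$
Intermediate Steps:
$A{\left(S \right)} = S^{3}$ ($A{\left(S \right)} = S^{2} S = S^{3}$)
$z = 462$ ($z = -24 + 6 \left(- 3 \left(-3\right)^{3}\right) = -24 + 6 \left(\left(-3\right) \left(-27\right)\right) = -24 + 6 \cdot 81 = -24 + 486 = 462$)
$z + 20 \cdot 44 = 462 + 20 \cdot 44 = 462 + 880 = 1342$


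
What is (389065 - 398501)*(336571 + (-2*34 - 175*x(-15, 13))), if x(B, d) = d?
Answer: -3153775408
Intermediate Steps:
(389065 - 398501)*(336571 + (-2*34 - 175*x(-15, 13))) = (389065 - 398501)*(336571 + (-2*34 - 175*13)) = -9436*(336571 + (-68 - 2275)) = -9436*(336571 - 2343) = -9436*334228 = -3153775408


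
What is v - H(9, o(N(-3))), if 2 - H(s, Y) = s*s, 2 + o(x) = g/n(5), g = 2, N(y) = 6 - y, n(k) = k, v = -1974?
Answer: -1895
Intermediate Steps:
o(x) = -8/5 (o(x) = -2 + 2/5 = -8/5)
H(s, Y) = 2 - s**2 (H(s, Y) = 2 - s*s = 2 - s**2)
v - H(9, o(N(-3))) = -1974 - (2 - 1*9**2) = -1974 - (2 - 1*81) = -1974 - (2 - 81) = -1974 - 1*(-79) = -1974 + 79 = -1895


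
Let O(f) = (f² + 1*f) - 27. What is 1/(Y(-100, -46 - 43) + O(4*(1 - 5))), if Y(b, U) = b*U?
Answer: 1/9113 ≈ 0.00010973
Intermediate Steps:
O(f) = -27 + f + f² (O(f) = (f² + f) - 27 = (f + f²) - 27 = -27 + f + f²)
Y(b, U) = U*b
1/(Y(-100, -46 - 43) + O(4*(1 - 5))) = 1/((-46 - 43)*(-100) + (-27 + 4*(1 - 5) + (4*(1 - 5))²)) = 1/(-89*(-100) + (-27 + 4*(-4) + (4*(-4))²)) = 1/(8900 + (-27 - 16 + (-16)²)) = 1/(8900 + (-27 - 16 + 256)) = 1/(8900 + 213) = 1/9113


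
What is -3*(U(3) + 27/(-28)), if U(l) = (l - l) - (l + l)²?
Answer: 3105/28 ≈ 110.89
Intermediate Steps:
U(l) = -4*l² (U(l) = 0 - (2*l)² = 0 - 4*l² = -4*l²)
-3*(U(3) + 27/(-28)) = -3*(-4*3² + 27/(-28)) = -3*(-4*9 + 27*(-1/28)) = -3*(-36 - 27/28) = -3*(-1035/28) = 3105/28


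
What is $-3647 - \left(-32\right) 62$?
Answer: $-1663$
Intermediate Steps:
$-3647 - \left(-32\right) 62 = -3647 - -1984 = -3647 + 1984 = -1663$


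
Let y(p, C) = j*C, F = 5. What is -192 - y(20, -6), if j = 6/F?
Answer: -924/5 ≈ -184.80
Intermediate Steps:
j = 6/5 ≈ 1.2000
y(p, C) = 6*C/5
-192 - y(20, -6) = -192 - 6*(-6)/5 = -192 - 1*(-36/5) = -192 + 36/5 = -924/5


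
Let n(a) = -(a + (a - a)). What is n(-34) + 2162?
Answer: 2196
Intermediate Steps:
n(a) = -a (n(a) = -(a + 0) = -a)
n(-34) + 2162 = -1*(-34) + 2162 = 34 + 2162 = 2196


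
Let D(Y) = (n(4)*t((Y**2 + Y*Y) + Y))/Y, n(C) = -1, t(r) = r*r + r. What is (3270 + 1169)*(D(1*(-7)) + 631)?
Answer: 8110053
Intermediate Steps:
t(r) = r + r**2 (t(r) = r**2 + r = r + r**2)
D(Y) = -(Y + 2*Y**2)*(1 + Y + 2*Y**2)/Y (D(Y) = (-((Y**2 + Y*Y) + Y)*(1 + ((Y**2 + Y*Y) + Y)))/Y = (-((Y**2 + Y**2) + Y)*(1 + ((Y**2 + Y**2) + Y)))/Y = (-(2*Y**2 + Y)*(1 + (2*Y**2 + Y)))/Y = (-(Y + 2*Y**2)*(1 + (Y + 2*Y**2)))/Y = (-(Y + 2*Y**2)*(1 + Y + 2*Y**2))/Y = -(Y + 2*Y**2)*(1 + Y + 2*Y**2)/Y)
(3270 + 1169)*(D(1*(-7)) + 631) = (3270 + 1169)*(-(1 + 2*(1*(-7)))*(1 + (1*(-7))*(1 + 2*(1*(-7)))) + 631) = 4439*(-(1 + 2*(-7))*(1 - 7*(1 + 2*(-7))) + 631) = 4439*(-(1 - 14)*(1 - 7*(1 - 14)) + 631) = 4439*(-1*(-13)*(1 - 7*(-13)) + 631) = 4439*(-1*(-13)*(1 + 91) + 631) = 4439*(-1*(-13)*92 + 631) = 4439*(1196 + 631) = 4439*1827 = 8110053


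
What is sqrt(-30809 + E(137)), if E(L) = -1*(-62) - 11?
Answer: 13*I*sqrt(182) ≈ 175.38*I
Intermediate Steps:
E(L) = 51 (E(L) = 62 - 11 = 51)
sqrt(-30809 + E(137)) = sqrt(-30809 + 51) = sqrt(-30758) = 13*I*sqrt(182)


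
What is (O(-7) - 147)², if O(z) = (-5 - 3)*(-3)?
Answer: 15129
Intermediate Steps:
O(z) = 24 (O(z) = -8*(-3) = 24)
(O(-7) - 147)² = (24 - 147)² = (-123)² = 15129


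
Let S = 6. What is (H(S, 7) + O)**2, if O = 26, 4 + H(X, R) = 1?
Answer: 529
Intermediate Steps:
H(X, R) = -3 (H(X, R) = -4 + 1 = -3)
(H(S, 7) + O)**2 = (-3 + 26)**2 = 23**2 = 529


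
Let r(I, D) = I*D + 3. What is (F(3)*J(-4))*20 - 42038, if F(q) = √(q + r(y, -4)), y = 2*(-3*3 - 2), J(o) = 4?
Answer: -42038 + 80*√94 ≈ -41262.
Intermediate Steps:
y = -22 (y = 2*(-9 - 2) = 2*(-11) = -22)
r(I, D) = 3 + D*I (r(I, D) = D*I + 3 = 3 + D*I)
F(q) = √(91 + q) (F(q) = √(q + (3 - 4*(-22))) = √(q + (3 + 88)) = √(q + 91) = √(91 + q))
(F(3)*J(-4))*20 - 42038 = (√(91 + 3)*4)*20 - 42038 = (√94*4)*20 - 42038 = (4*√94)*20 - 42038 = 80*√94 - 42038 = -42038 + 80*√94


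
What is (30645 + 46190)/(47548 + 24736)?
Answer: 76835/72284 ≈ 1.0630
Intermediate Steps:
(30645 + 46190)/(47548 + 24736) = 76835/72284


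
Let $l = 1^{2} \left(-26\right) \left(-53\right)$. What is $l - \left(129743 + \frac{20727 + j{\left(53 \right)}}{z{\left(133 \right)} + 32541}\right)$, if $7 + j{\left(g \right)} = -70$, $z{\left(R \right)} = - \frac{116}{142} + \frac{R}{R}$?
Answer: $- \frac{148289521455}{1155212} \approx -1.2837 \cdot 10^{5}$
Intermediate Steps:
$z{\left(R \right)} = \frac{13}{71}$ ($z{\left(R \right)} = \left(-116\right) \frac{1}{142} + 1 = - \frac{58}{71} + 1 = \frac{13}{71}$)
$j{\left(g \right)} = -77$ ($j{\left(g \right)} = -7 - 70 = -77$)
$l = 1378$ ($l = 1 \left(-26\right) \left(-53\right) = \left(-26\right) \left(-53\right) = 1378$)
$l - \left(129743 + \frac{20727 + j{\left(53 \right)}}{z{\left(133 \right)} + 32541}\right) = 1378 - \left(129743 + \frac{20727 - 77}{\frac{13}{71} + 32541}\right) = 1378 - \left(129743 + \frac{20650}{\frac{2310424}{71}}\right) = 1378 - \left(129743 + 20650 \cdot \frac{71}{2310424}\right) = 1378 - \left(129743 + \frac{733075}{1155212}\right) = 1378 - \frac{149881403591}{1155212} = - \frac{148289521455}{1155212}$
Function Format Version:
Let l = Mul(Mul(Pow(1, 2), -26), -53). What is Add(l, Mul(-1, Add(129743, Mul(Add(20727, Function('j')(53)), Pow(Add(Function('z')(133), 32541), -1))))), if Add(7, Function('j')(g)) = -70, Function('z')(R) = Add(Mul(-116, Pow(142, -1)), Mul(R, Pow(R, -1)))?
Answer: Rational(-148289521455, 1155212) ≈ -1.2837e+5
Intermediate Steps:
Function('z')(R) = Rational(13, 71) (Function('z')(R) = Add(Mul(-116, Rational(1, 142)), 1) = Add(Rational(-58, 71), 1) = Rational(13, 71))
Function('j')(g) = -77 (Function('j')(g) = Add(-7, -70) = -77)
l = 1378 (l = Mul(Mul(1, -26), -53) = Mul(-26, -53) = 1378)
Add(l, Mul(-1, Add(129743, Mul(Add(20727, Function('j')(53)), Pow(Add(Function('z')(133), 32541), -1))))) = Add(1378, Mul(-1, Add(129743, Mul(Add(20727, -77), Pow(Add(Rational(13, 71), 32541), -1))))) = Add(1378, Mul(-1, Add(129743, Mul(20650, Pow(Rational(2310424, 71), -1))))) = Add(1378, Mul(-1, Add(129743, Mul(20650, Rational(71, 2310424))))) = Add(1378, Mul(-1, Add(129743, Rational(733075, 1155212)))) = Add(1378, Mul(-1, Rational(149881403591, 1155212))) = Add(1378, Rational(-149881403591, 1155212)) = Rational(-148289521455, 1155212)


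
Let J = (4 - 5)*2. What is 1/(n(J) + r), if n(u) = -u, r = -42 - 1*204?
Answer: -1/244 ≈ -0.0040984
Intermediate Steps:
r = -246 (r = -42 - 204 = -246)
J = -2 (J = -1*2 = -2)
1/(n(J) + r) = 1/(-1*(-2) - 246) = 1/(2 - 246) = 1/(-244) = -1/244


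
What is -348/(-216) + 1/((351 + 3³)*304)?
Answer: 185137/114912 ≈ 1.6111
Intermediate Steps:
-348/(-216) + 1/((351 + 3³)*304) = -348*(-1/216) + (1/304)/(351 + 27) = 29/18 + (1/304)/378 = 29/18 + (1/378)*(1/304) = 29/18 + 1/114912 = 185137/114912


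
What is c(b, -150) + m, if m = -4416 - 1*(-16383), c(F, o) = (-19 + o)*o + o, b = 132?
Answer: 37167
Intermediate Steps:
c(F, o) = o + o*(-19 + o) (c(F, o) = o*(-19 + o) + o = o + o*(-19 + o))
m = 11967 (m = -4416 + 16383 = 11967)
c(b, -150) + m = -150*(-18 - 150) + 11967 = -150*(-168) + 11967 = 25200 + 11967 = 37167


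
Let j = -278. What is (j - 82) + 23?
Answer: -337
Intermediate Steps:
(j - 82) + 23 = (-278 - 82) + 23 = -360 + 23 = -337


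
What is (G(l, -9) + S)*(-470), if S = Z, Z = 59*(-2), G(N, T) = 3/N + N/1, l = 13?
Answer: 640140/13 ≈ 49242.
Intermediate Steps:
G(N, T) = N + 3/N (G(N, T) = 3/N + N*1 = 3/N + N = N + 3/N)
Z = -118
S = -118
(G(l, -9) + S)*(-470) = ((13 + 3/13) - 118)*(-470) = (172/13 - 118)*(-470) = -1362/13*(-470) = 640140/13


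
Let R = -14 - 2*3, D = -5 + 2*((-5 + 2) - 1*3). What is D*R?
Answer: 340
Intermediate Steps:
D = -17 (D = -5 + 2*(-3 - 3) = -5 + 2*(-6) = -5 - 12 = -17)
R = -20 (R = -14 - 6 = -20)
D*R = -17*(-20) = 340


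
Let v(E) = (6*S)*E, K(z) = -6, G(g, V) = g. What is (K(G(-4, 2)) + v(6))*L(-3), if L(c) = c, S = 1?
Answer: -90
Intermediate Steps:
v(E) = 6*E (v(E) = (6*1)*E = 6*E)
(K(G(-4, 2)) + v(6))*L(-3) = (-6 + 6*6)*(-3) = (-6 + 36)*(-3) = 30*(-3) = -90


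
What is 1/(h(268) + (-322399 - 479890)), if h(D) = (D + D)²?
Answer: -1/514993 ≈ -1.9418e-6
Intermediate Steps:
h(D) = 4*D² (h(D) = (2*D)² = 4*D²)
1/(h(268) + (-322399 - 479890)) = 1/(4*268² + (-322399 - 479890)) = 1/(4*71824 - 802289) = 1/(287296 - 802289) = 1/(-514993) = -1/514993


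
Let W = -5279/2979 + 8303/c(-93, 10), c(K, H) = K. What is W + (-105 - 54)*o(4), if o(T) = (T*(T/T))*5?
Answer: -302078348/92349 ≈ -3271.1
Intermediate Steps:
o(T) = 5*T (o(T) = (T*1)*5 = T*5 = 5*T)
W = -8408528/92349 (W = -5279/2979 + 8303/(-93) = -5279*1/2979 + 8303*(-1/93) = -5279/2979 - 8303/93 = -8408528/92349 ≈ -91.052)
W + (-105 - 54)*o(4) = -8408528/92349 + (-105 - 54)*(5*4) = -8408528/92349 - 159*20 = -8408528/92349 - 3180 = -302078348/92349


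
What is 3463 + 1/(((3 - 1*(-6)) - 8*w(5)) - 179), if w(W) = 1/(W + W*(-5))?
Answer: 2936619/848 ≈ 3463.0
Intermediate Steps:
w(W) = -1/(4*W) (w(W) = 1/(W - 5*W) = 1/(-4*W) = -1/(4*W))
3463 + 1/(((3 - 1*(-6)) - 8*w(5)) - 179) = 3463 + 1/(((3 - 1*(-6)) - (-2)/5) - 179) = 3463 + 1/(((3 + 6) - (-2)/5) - 179) = 3463 + 1/((9 - 8*(-1/20)) - 179) = 3463 + 1/((9 + ⅖) - 179) = 3463 + 1/(47/5 - 179) = 3463 + 1/(-848/5) = 3463 - 5/848 = 2936619/848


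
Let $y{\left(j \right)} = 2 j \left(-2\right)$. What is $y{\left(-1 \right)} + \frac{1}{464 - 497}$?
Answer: $\frac{131}{33} \approx 3.9697$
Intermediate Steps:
$y{\left(j \right)} = - 4 j$
$y{\left(-1 \right)} + \frac{1}{464 - 497} = \left(-4\right) \left(-1\right) + \frac{1}{464 - 497} = 4 + \frac{1}{-33} = 4 - \frac{1}{33} = \frac{131}{33}$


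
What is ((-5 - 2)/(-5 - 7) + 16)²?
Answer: 39601/144 ≈ 275.01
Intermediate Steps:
((-5 - 2)/(-5 - 7) + 16)² = (-7/(-12) + 16)² = (-7*(-1/12) + 16)² = (7/12 + 16)² = (199/12)² = 39601/144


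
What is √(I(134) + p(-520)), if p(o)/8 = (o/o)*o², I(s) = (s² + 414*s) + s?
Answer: √2236766 ≈ 1495.6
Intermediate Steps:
I(s) = s² + 415*s
p(o) = 8*o² (p(o) = 8*((o/o)*o²) = 8*(1*o²) = 8*o²)
√(I(134) + p(-520)) = √(134*(415 + 134) + 8*(-520)²) = √(134*549 + 8*270400) = √(73566 + 2163200) = √2236766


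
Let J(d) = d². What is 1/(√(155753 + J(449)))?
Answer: √39706/119118 ≈ 0.0016728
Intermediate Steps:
1/(√(155753 + J(449))) = 1/(√(155753 + 449²)) = 1/(√(155753 + 201601)) = 1/(√357354) = 1/(3*√39706) = √39706/119118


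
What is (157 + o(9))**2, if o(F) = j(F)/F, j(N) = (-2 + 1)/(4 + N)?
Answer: 337383424/13689 ≈ 24646.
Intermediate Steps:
j(N) = -1/(4 + N)
o(F) = -1/(F*(4 + F)) (o(F) = (-1/(4 + F))/F = -1/(F*(4 + F)))
(157 + o(9))**2 = (157 - 1/(9*(4 + 9)))**2 = (157 - 1*1/9/13)**2 = (157 - 1*1/9*1/13)**2 = (157 - 1/117)**2 = (18368/117)**2 = 337383424/13689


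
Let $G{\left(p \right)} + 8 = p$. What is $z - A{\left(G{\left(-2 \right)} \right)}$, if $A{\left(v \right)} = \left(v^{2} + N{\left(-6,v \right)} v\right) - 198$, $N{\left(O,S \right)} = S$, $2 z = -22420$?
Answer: $-11212$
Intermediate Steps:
$z = -11210$ ($z = \frac{1}{2} \left(-22420\right) = -11210$)
$G{\left(p \right)} = -8 + p$
$A{\left(v \right)} = -198 + 2 v^{2}$ ($A{\left(v \right)} = \left(v^{2} + v v\right) - 198 = \left(v^{2} + v^{2}\right) - 198 = 2 v^{2} - 198 = -198 + 2 v^{2}$)
$z - A{\left(G{\left(-2 \right)} \right)} = -11210 - \left(-198 + 2 \left(-8 - 2\right)^{2}\right) = -11210 - \left(-198 + 2 \left(-10\right)^{2}\right) = -11210 - \left(-198 + 2 \cdot 100\right) = -11210 - \left(-198 + 200\right) = -11210 - 2 = -11212$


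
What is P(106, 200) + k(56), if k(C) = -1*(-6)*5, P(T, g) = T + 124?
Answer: 260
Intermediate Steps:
P(T, g) = 124 + T
k(C) = 30 (k(C) = 6*5 = 30)
P(106, 200) + k(56) = (124 + 106) + 30 = 230 + 30 = 260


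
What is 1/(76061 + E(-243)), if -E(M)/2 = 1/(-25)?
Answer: 25/1901527 ≈ 1.3147e-5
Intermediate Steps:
E(M) = 2/25 (E(M) = -2/(-25) = -2*(-1/25) = 2/25)
1/(76061 + E(-243)) = 1/(76061 + 2/25) = 1/(1901527/25) = 25/1901527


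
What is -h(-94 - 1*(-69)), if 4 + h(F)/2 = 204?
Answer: -400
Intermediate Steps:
h(F) = 400 (h(F) = -8 + 2*204 = -8 + 408 = 400)
-h(-94 - 1*(-69)) = -1*400 = -400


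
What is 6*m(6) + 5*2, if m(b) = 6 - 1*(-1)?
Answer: 52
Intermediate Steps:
m(b) = 7 (m(b) = 6 + 1 = 7)
6*m(6) + 5*2 = 6*7 + 5*2 = 42 + 10 = 52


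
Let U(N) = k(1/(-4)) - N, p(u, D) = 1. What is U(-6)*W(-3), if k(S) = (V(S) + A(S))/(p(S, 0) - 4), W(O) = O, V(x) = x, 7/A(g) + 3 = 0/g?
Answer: -247/12 ≈ -20.583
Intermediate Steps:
A(g) = -7/3 (A(g) = 7/(-3 + 0/g) = 7/(-3 + 0) = 7/(-3) = 7*(-⅓) = -7/3)
k(S) = 7/9 - S/3 (k(S) = (S - 7/3)/(1 - 4) = (-7/3 + S)/(-3) = (-7/3 + S)*(-⅓) = 7/9 - S/3)
U(N) = 31/36 - N (U(N) = (7/9 - ⅓/(-4)) - N = (7/9 - ⅓*(-¼)) - N = (7/9 + 1/12) - N = 31/36 - N)
U(-6)*W(-3) = (31/36 - 1*(-6))*(-3) = (31/36 + 6)*(-3) = (247/36)*(-3) = -247/12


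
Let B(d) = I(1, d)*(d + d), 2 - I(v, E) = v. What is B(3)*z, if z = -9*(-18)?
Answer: 972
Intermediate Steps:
I(v, E) = 2 - v
B(d) = 2*d (B(d) = (2 - 1*1)*(d + d) = (2 - 1)*(2*d) = 1*(2*d) = 2*d)
z = 162
B(3)*z = (2*3)*162 = 6*162 = 972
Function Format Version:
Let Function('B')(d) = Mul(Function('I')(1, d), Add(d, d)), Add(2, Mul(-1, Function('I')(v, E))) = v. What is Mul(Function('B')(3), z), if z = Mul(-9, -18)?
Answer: 972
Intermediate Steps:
Function('I')(v, E) = Add(2, Mul(-1, v))
Function('B')(d) = Mul(2, d) (Function('B')(d) = Mul(Add(2, Mul(-1, 1)), Add(d, d)) = Mul(Add(2, -1), Mul(2, d)) = Mul(1, Mul(2, d)) = Mul(2, d))
z = 162
Mul(Function('B')(3), z) = Mul(Mul(2, 3), 162) = Mul(6, 162) = 972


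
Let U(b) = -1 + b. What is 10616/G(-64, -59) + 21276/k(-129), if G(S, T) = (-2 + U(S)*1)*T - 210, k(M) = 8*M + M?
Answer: -2492996/160949 ≈ -15.489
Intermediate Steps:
k(M) = 9*M
G(S, T) = -210 + T*(-3 + S) (G(S, T) = (-2 + (-1 + S)*1)*T - 210 = (-2 + (-1 + S))*T - 210 = (-3 + S)*T - 210 = T*(-3 + S) - 210 = -210 + T*(-3 + S))
10616/G(-64, -59) + 21276/k(-129) = 10616/(-210 - 3*(-59) - 64*(-59)) + 21276/((9*(-129))) = 10616/(-210 + 177 + 3776) + 21276/(-1161) = 10616/3743 + 21276*(-1/1161) = 10616*(1/3743) - 788/43 = 10616/3743 - 788/43 = -2492996/160949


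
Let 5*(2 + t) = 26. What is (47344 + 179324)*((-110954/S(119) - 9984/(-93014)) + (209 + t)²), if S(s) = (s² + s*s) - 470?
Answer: 27540832137041734966/2698568675 ≈ 1.0206e+10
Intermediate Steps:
t = 16/5 (t = -2 + (⅕)*26 = -2 + 26/5 = 16/5 ≈ 3.2000)
S(s) = -470 + 2*s² (S(s) = (s² + s²) - 470 = 2*s² - 470 = -470 + 2*s²)
(47344 + 179324)*((-110954/S(119) - 9984/(-93014)) + (209 + t)²) = (47344 + 179324)*((-110954/(-470 + 2*119²) - 9984/(-93014)) + (209 + 16/5)²) = 226668*((-110954/(-470 + 2*14161) - 9984*(-1/93014)) + (1061/5)²) = 226668*((-110954/(-470 + 28322) + 4992/46507) + 1125721/25) = 226668*((-110954/27852 + 4992/46507) + 1125721/25) = 226668*((-110954*1/27852 + 4992/46507) + 1125721/25) = 226668*((-55477/13926 + 4992/46507) + 1125721/25) = 226668*(-2510550247/647656482 + 1125721/25) = 226668*(729017738817347/16191412050) = 27540832137041734966/2698568675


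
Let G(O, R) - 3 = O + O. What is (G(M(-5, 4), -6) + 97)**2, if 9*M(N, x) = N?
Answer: 792100/81 ≈ 9779.0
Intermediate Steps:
M(N, x) = N/9
G(O, R) = 3 + 2*O (G(O, R) = 3 + (O + O) = 3 + 2*O)
(G(M(-5, 4), -6) + 97)**2 = ((3 + 2*((1/9)*(-5))) + 97)**2 = ((3 + 2*(-5/9)) + 97)**2 = ((3 - 10/9) + 97)**2 = (17/9 + 97)**2 = (890/9)**2 = 792100/81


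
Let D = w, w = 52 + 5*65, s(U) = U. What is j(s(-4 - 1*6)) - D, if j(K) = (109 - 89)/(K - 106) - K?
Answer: -10648/29 ≈ -367.17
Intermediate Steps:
w = 377 (w = 52 + 325 = 377)
D = 377
j(K) = -K + 20/(-106 + K) (j(K) = 20/(-106 + K) - K = -K + 20/(-106 + K))
j(s(-4 - 1*6)) - D = (20 - (-4 - 1*6)² + 106*(-4 - 1*6))/(-106 + (-4 - 1*6)) - 1*377 = (20 - (-4 - 6)² + 106*(-4 - 6))/(-106 + (-4 - 6)) - 377 = (20 - 1*(-10)² + 106*(-10))/(-106 - 10) - 377 = (20 - 1*100 - 1060)/(-116) - 377 = -(20 - 100 - 1060)/116 - 377 = -1/116*(-1140) - 377 = 285/29 - 377 = -10648/29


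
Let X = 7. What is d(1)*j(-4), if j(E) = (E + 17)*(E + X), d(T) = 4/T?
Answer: 156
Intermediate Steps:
j(E) = (7 + E)*(17 + E) (j(E) = (E + 17)*(E + 7) = (17 + E)*(7 + E) = (7 + E)*(17 + E))
d(1)*j(-4) = (4/1)*(119 + (-4)**2 + 24*(-4)) = (4*1)*(119 + 16 - 96) = 4*39 = 156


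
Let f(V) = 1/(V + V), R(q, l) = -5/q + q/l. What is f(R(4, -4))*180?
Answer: -40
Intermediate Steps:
f(V) = 1/(2*V)
f(R(4, -4))*180 = (1/(2*(-5/4 + 4/(-4))))*180 = (1/(2*(-5*¼ + 4*(-¼))))*180 = (1/(2*(-5/4 - 1)))*180 = (1/(2*(-9/4)))*180 = ((½)*(-4/9))*180 = -2/9*180 = -40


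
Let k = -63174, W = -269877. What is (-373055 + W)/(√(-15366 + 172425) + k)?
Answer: 13538862056/1330265739 + 642932*√1939/443421913 ≈ 10.241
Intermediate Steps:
(-373055 + W)/(√(-15366 + 172425) + k) = (-373055 - 269877)/(√(-15366 + 172425) - 63174) = -642932/(√157059 - 63174) = -642932/(9*√1939 - 63174) = -642932/(-63174 + 9*√1939)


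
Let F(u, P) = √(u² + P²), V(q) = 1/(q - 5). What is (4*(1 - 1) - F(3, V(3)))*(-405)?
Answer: 405*√37/2 ≈ 1231.8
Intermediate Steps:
V(q) = 1/(-5 + q)
F(u, P) = √(P² + u²)
(4*(1 - 1) - F(3, V(3)))*(-405) = (4*(1 - 1) - √((1/(-5 + 3))² + 3²))*(-405) = (4*0 - √((1/(-2))² + 9))*(-405) = (0 - √((-½)² + 9))*(-405) = (0 - √(¼ + 9))*(-405) = (0 - √(37/4))*(-405) = (0 - √37/2)*(-405) = -√37/2*(-405) = 405*√37/2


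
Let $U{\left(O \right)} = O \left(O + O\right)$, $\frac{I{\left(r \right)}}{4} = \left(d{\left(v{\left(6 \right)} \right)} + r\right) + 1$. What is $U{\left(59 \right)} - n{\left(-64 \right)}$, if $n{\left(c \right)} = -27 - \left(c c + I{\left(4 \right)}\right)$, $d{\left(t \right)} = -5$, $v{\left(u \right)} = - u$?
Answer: $11085$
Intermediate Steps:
$I{\left(r \right)} = -16 + 4 r$ ($I{\left(r \right)} = 4 \left(\left(-5 + r\right) + 1\right) = 4 \left(-4 + r\right) = -16 + 4 r$)
$U{\left(O \right)} = 2 O^{2}$ ($U{\left(O \right)} = O 2 O = 2 O^{2}$)
$n{\left(c \right)} = -27 - c^{2}$ ($n{\left(c \right)} = -27 - \left(c c + \left(-16 + 4 \cdot 4\right)\right) = -27 - \left(c^{2} + \left(-16 + 16\right)\right) = -27 - \left(c^{2} + 0\right) = -27 - c^{2}$)
$U{\left(59 \right)} - n{\left(-64 \right)} = 2 \cdot 59^{2} - \left(-27 - \left(-64\right)^{2}\right) = 2 \cdot 3481 - \left(-27 - 4096\right) = 6962 - \left(-27 - 4096\right) = 6962 - -4123 = 6962 + 4123 = 11085$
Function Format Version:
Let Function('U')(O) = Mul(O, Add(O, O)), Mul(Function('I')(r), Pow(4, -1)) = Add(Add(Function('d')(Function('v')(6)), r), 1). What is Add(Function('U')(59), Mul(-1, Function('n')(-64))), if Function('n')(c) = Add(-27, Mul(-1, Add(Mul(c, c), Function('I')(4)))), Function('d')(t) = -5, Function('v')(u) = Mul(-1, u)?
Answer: 11085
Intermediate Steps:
Function('I')(r) = Add(-16, Mul(4, r)) (Function('I')(r) = Mul(4, Add(Add(-5, r), 1)) = Mul(4, Add(-4, r)) = Add(-16, Mul(4, r)))
Function('U')(O) = Mul(2, Pow(O, 2)) (Function('U')(O) = Mul(O, Mul(2, O)) = Mul(2, Pow(O, 2)))
Function('n')(c) = Add(-27, Mul(-1, Pow(c, 2))) (Function('n')(c) = Add(-27, Mul(-1, Add(Mul(c, c), Add(-16, Mul(4, 4))))) = Add(-27, Mul(-1, Add(Pow(c, 2), Add(-16, 16)))) = Add(-27, Mul(-1, Add(Pow(c, 2), 0))) = Add(-27, Mul(-1, Pow(c, 2))))
Add(Function('U')(59), Mul(-1, Function('n')(-64))) = Add(Mul(2, Pow(59, 2)), Mul(-1, Add(-27, Mul(-1, Pow(-64, 2))))) = Add(Mul(2, 3481), Mul(-1, Add(-27, Mul(-1, 4096)))) = Add(6962, Mul(-1, Add(-27, -4096))) = Add(6962, Mul(-1, -4123)) = Add(6962, 4123) = 11085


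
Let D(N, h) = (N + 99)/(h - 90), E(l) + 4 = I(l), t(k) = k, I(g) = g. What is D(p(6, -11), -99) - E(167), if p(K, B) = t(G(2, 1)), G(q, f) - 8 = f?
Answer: -1145/7 ≈ -163.57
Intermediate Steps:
G(q, f) = 8 + f
E(l) = -4 + l
p(K, B) = 9 (p(K, B) = 8 + 1 = 9)
D(N, h) = (99 + N)/(-90 + h)
D(p(6, -11), -99) - E(167) = (99 + 9)/(-90 - 99) - (-4 + 167) = 108/(-189) - 1*163 = -1/189*108 - 163 = -4/7 - 163 = -1145/7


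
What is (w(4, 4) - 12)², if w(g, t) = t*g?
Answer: 16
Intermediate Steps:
w(g, t) = g*t
(w(4, 4) - 12)² = (4*4 - 12)² = (16 - 12)² = 4² = 16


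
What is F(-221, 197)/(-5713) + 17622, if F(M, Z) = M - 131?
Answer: 100674838/5713 ≈ 17622.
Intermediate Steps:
F(M, Z) = -131 + M
F(-221, 197)/(-5713) + 17622 = (-131 - 221)/(-5713) + 17622 = -352*(-1/5713) + 17622 = 352/5713 + 17622 = 100674838/5713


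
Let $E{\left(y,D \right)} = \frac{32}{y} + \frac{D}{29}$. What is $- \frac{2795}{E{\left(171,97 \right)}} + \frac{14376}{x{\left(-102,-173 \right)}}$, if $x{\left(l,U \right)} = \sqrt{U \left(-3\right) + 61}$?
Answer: $- \frac{2772081}{3503} + \frac{7188 \sqrt{145}}{145} \approx -194.41$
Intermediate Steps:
$x{\left(l,U \right)} = \sqrt{61 - 3 U}$ ($x{\left(l,U \right)} = \sqrt{- 3 U + 61} = \sqrt{61 - 3 U}$)
$E{\left(y,D \right)} = \frac{32}{y} + \frac{D}{29}$ ($E{\left(y,D \right)} = \frac{32}{y} + D \frac{1}{29} = \frac{32}{y} + \frac{D}{29}$)
$- \frac{2795}{E{\left(171,97 \right)}} + \frac{14376}{x{\left(-102,-173 \right)}} = - \frac{2795}{\frac{32}{171} + \frac{1}{29} \cdot 97} + \frac{14376}{\sqrt{61 - -519}} = - \frac{2795}{32 \cdot \frac{1}{171} + \frac{97}{29}} + \frac{14376}{\sqrt{61 + 519}} = - \frac{2795}{\frac{32}{171} + \frac{97}{29}} + \frac{14376}{\sqrt{580}} = - \frac{2795}{\frac{17515}{4959}} + \frac{14376}{2 \sqrt{145}} = \left(-2795\right) \frac{4959}{17515} + 14376 \frac{\sqrt{145}}{290} = - \frac{2772081}{3503} + \frac{7188 \sqrt{145}}{145}$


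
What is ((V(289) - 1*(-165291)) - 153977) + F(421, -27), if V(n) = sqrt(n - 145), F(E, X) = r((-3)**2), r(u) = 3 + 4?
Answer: 11333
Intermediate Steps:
r(u) = 7
F(E, X) = 7
V(n) = sqrt(-145 + n)
((V(289) - 1*(-165291)) - 153977) + F(421, -27) = ((sqrt(-145 + 289) - 1*(-165291)) - 153977) + 7 = ((sqrt(144) + 165291) - 153977) + 7 = ((12 + 165291) - 153977) + 7 = (165303 - 153977) + 7 = 11326 + 7 = 11333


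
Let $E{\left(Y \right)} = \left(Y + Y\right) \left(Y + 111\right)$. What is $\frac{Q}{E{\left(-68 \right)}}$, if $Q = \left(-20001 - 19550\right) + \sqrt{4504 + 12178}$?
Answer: $\frac{39551}{5848} - \frac{\sqrt{16682}}{5848} \approx 6.7411$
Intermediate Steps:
$E{\left(Y \right)} = 2 Y \left(111 + Y\right)$
$Q = -39551 + \sqrt{16682}$ ($Q = \left(-20001 - 19550\right) + \sqrt{16682} = -39551 + \sqrt{16682} \approx -39422.0$)
$\frac{Q}{E{\left(-68 \right)}} = \frac{-39551 + \sqrt{16682}}{2 \left(-68\right) \left(111 - 68\right)} = \frac{-39551 + \sqrt{16682}}{2 \left(-68\right) 43} = \frac{-39551 + \sqrt{16682}}{-5848} = \left(-39551 + \sqrt{16682}\right) \left(- \frac{1}{5848}\right) = \frac{39551}{5848} - \frac{\sqrt{16682}}{5848}$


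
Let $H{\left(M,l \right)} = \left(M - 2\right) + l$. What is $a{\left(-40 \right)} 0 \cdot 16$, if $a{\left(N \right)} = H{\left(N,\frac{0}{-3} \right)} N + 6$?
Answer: $0$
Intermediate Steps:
$H{\left(M,l \right)} = -2 + M + l$ ($H{\left(M,l \right)} = \left(-2 + M\right) + l = -2 + M + l$)
$a{\left(N \right)} = 6 + N \left(-2 + N\right)$ ($a{\left(N \right)} = \left(-2 + N + \frac{0}{-3}\right) N + 6 = \left(-2 + N + 0 \left(- \frac{1}{3}\right)\right) N + 6 = \left(-2 + N + 0\right) N + 6 = \left(-2 + N\right) N + 6 = N \left(-2 + N\right) + 6 = 6 + N \left(-2 + N\right)$)
$a{\left(-40 \right)} 0 \cdot 16 = \left(6 - 40 \left(-2 - 40\right)\right) 0 \cdot 16 = \left(6 - -1680\right) 0 = \left(6 + 1680\right) 0 = 1686 \cdot 0 = 0$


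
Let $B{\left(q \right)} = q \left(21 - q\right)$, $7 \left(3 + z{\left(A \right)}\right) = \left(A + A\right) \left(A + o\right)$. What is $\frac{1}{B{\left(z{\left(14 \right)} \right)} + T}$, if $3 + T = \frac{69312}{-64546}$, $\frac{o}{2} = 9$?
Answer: $- \frac{32273}{419680475} \approx -7.6899 \cdot 10^{-5}$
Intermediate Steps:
$o = 18$ ($o = 2 \cdot 9 = 18$)
$z{\left(A \right)} = -3 + \frac{2 A \left(18 + A\right)}{7}$ ($z{\left(A \right)} = -3 + \frac{\left(A + A\right) \left(A + 18\right)}{7} = -3 + \frac{2 A \left(18 + A\right)}{7}$)
$T = - \frac{131475}{32273}$ ($T = -3 + \frac{69312}{-64546} = -3 + 69312 \left(- \frac{1}{64546}\right) = -3 - \frac{34656}{32273} = - \frac{131475}{32273} \approx -4.0738$)
$\frac{1}{B{\left(z{\left(14 \right)} \right)} + T} = \frac{1}{\left(-3 + \frac{2 \cdot 14^{2}}{7} + \frac{36}{7} \cdot 14\right) \left(21 - \left(-3 + \frac{2 \cdot 14^{2}}{7} + \frac{36}{7} \cdot 14\right)\right) - \frac{131475}{32273}} = \frac{1}{\left(-3 + \frac{2}{7} \cdot 196 + 72\right) \left(21 - \left(-3 + \frac{2}{7} \cdot 196 + 72\right)\right) - \frac{131475}{32273}} = \frac{1}{\left(-3 + 56 + 72\right) \left(21 - \left(-3 + 56 + 72\right)\right) - \frac{131475}{32273}} = \frac{1}{125 \left(21 - 125\right) - \frac{131475}{32273}} = \frac{1}{125 \left(-104\right) - \frac{131475}{32273}} = \frac{1}{-13000 - \frac{131475}{32273}} = \frac{1}{- \frac{419680475}{32273}} = - \frac{32273}{419680475}$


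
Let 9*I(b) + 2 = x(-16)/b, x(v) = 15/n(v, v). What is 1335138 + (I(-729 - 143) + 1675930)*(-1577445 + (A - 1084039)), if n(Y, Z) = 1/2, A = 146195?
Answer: -16541411634610625/3924 ≈ -4.2154e+12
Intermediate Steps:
n(Y, Z) = 1/2
x(v) = 30 (x(v) = 15/(1/2) = 15*2 = 30)
I(b) = -2/9 + 10/(3*b) (I(b) = -2/9 + (30/b)/9 = -2/9 + 10/(3*b))
1335138 + (I(-729 - 143) + 1675930)*(-1577445 + (A - 1084039)) = 1335138 + (2*(15 - (-729 - 143))/(9*(-729 - 143)) + 1675930)*(-1577445 + (146195 - 1084039)) = 1335138 + ((2/9)*(15 - 1*(-872))/(-872) + 1675930)*(-1577445 - 937844) = 1335138 + ((2/9)*(-1/872)*(15 + 872) + 1675930)*(-2515289) = 1335138 + ((2/9)*(-1/872)*887 + 1675930)*(-2515289) = 1335138 + (-887/3924 + 1675930)*(-2515289) = 1335138 + (6576348433/3924)*(-2515289) = 1335138 - 16541416873692137/3924 = -16541411634610625/3924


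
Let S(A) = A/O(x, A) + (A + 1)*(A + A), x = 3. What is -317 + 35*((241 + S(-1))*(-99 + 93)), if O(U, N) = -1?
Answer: -51137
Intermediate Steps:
S(A) = -A + 2*A*(1 + A) (S(A) = A/(-1) + (A + 1)*(A + A) = A*(-1) + (1 + A)*(2*A) = -A + 2*A*(1 + A))
-317 + 35*((241 + S(-1))*(-99 + 93)) = -317 + 35*((241 - (1 + 2*(-1)))*(-99 + 93)) = -317 + 35*((241 - (1 - 2))*(-6)) = -317 + 35*((241 - 1*(-1))*(-6)) = -317 + 35*((241 + 1)*(-6)) = -317 + 35*(242*(-6)) = -317 + 35*(-1452) = -317 - 50820 = -51137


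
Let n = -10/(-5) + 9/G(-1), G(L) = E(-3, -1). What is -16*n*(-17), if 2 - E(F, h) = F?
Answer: 5168/5 ≈ 1033.6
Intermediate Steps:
E(F, h) = 2 - F
G(L) = 5 (G(L) = 2 - 1*(-3) = 2 + 3 = 5)
n = 19/5 (n = -10/(-5) + 9/5 = -10*(-⅕) + 9*(⅕) = 2 + 9/5 = 19/5 ≈ 3.8000)
-16*n*(-17) = -16*19/5*(-17) = -304/5*(-17) = 5168/5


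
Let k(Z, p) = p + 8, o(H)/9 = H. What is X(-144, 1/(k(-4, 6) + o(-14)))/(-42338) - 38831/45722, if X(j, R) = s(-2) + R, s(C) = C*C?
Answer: -92075724035/108403570016 ≈ -0.84938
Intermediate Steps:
o(H) = 9*H
s(C) = C**2
k(Z, p) = 8 + p
X(j, R) = 4 + R (X(j, R) = (-2)**2 + R = 4 + R)
X(-144, 1/(k(-4, 6) + o(-14)))/(-42338) - 38831/45722 = (4 + 1/((8 + 6) + 9*(-14)))/(-42338) - 38831/45722 = (4 + 1/(14 - 126))*(-1/42338) - 38831*1/45722 = (4 + 1/(-112))*(-1/42338) - 38831/45722 = (4 - 1/112)*(-1/42338) - 38831/45722 = (447/112)*(-1/42338) - 38831/45722 = -447/4741856 - 38831/45722 = -92075724035/108403570016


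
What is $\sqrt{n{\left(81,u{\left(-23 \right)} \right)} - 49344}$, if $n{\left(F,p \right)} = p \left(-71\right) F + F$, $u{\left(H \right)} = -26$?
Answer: $\sqrt{100263} \approx 316.64$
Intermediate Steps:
$n{\left(F,p \right)} = F - 71 F p$ ($n{\left(F,p \right)} = - 71 p F + F = - 71 F p + F = F - 71 F p$)
$\sqrt{n{\left(81,u{\left(-23 \right)} \right)} - 49344} = \sqrt{81 \left(1 - -1846\right) - 49344} = \sqrt{81 \left(1 + 1846\right) - 49344} = \sqrt{81 \cdot 1847 - 49344} = \sqrt{149607 - 49344} = \sqrt{100263}$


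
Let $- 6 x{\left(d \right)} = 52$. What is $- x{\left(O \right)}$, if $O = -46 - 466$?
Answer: $\frac{26}{3} \approx 8.6667$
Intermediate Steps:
$O = -512$
$x{\left(d \right)} = - \frac{26}{3}$ ($x{\left(d \right)} = \left(- \frac{1}{6}\right) 52 = - \frac{26}{3}$)
$- x{\left(O \right)} = \left(-1\right) \left(- \frac{26}{3}\right) = \frac{26}{3}$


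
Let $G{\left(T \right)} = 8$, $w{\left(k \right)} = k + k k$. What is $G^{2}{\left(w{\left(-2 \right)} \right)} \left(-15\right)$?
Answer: $-960$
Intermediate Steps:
$w{\left(k \right)} = k + k^{2}$
$G^{2}{\left(w{\left(-2 \right)} \right)} \left(-15\right) = 8^{2} \left(-15\right) = 64 \left(-15\right) = -960$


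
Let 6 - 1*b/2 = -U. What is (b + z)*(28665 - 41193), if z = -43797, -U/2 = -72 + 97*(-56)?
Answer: 272722032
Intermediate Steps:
U = 11008 (U = -2*(-72 + 97*(-56)) = -2*(-72 - 5432) = -2*(-5504) = 11008)
b = 22028 (b = 12 - (-2)*11008 = 12 - 2*(-11008) = 12 + 22016 = 22028)
(b + z)*(28665 - 41193) = (22028 - 43797)*(28665 - 41193) = -21769*(-12528) = 272722032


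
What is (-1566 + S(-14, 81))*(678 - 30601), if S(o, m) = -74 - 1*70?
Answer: 51168330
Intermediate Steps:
S(o, m) = -144 (S(o, m) = -74 - 70 = -144)
(-1566 + S(-14, 81))*(678 - 30601) = (-1566 - 144)*(678 - 30601) = -1710*(-29923) = 51168330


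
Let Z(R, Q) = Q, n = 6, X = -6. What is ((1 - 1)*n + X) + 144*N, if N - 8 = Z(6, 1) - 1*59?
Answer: -7206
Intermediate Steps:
N = -50 (N = 8 + (1 - 1*59) = 8 + (1 - 59) = 8 - 58 = -50)
((1 - 1)*n + X) + 144*N = ((1 - 1)*6 - 6) + 144*(-50) = (0*6 - 6) - 7200 = (0 - 6) - 7200 = -6 - 7200 = -7206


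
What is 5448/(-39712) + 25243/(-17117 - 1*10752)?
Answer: -144285041/138341716 ≈ -1.0430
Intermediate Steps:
5448/(-39712) + 25243/(-17117 - 1*10752) = 5448*(-1/39712) + 25243/(-17117 - 10752) = -681/4964 + 25243/(-27869) = -681/4964 + 25243*(-1/27869) = -681/4964 - 25243/27869 = -144285041/138341716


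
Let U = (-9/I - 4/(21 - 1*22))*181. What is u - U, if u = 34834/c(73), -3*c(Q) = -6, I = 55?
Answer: 919744/55 ≈ 16723.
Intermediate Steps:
c(Q) = 2 (c(Q) = -⅓*(-6) = 2)
u = 17417 (u = 34834/2 = 34834*(½) = 17417)
U = 38191/55 (U = (-9/55 - 4/(21 - 1*22))*181 = (-9*1/55 - 4/(21 - 22))*181 = (-9/55 - 4/(-1))*181 = (-9/55 - 4*(-1))*181 = (-9/55 + 4)*181 = (211/55)*181 = 38191/55 ≈ 694.38)
u - U = 17417 - 1*38191/55 = 17417 - 38191/55 = 919744/55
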